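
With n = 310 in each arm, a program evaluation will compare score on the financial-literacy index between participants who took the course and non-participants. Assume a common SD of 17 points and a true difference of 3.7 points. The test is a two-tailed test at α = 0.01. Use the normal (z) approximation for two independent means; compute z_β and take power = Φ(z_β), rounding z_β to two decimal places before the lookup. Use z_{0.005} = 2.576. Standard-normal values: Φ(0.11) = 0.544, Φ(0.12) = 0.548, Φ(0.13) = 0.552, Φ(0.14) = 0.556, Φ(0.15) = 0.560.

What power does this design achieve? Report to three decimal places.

z_β = δ·√(n/(σ₁²+σ₂²)) − z_{α/2}
    = 3.7 · √(310/578) − 2.576
    = 3.7 · 0.73235 − 2.576
    = 2.7097 − 2.576 = 0.1337 → 0.13
Power = Φ(0.13) = 0.552.

Power ≈ 0.552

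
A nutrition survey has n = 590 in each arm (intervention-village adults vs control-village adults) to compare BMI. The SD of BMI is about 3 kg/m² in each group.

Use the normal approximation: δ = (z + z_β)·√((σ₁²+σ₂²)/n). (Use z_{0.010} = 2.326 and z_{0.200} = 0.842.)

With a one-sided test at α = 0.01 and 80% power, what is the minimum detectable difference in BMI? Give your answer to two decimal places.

Minimum detectable difference ≈ 0.55 kg/m²

δ = (z_α + z_β) · √((σ₁²+σ₂²)/n)
  = (2.326 + 0.842) · √(18/590)
  = 3.168 · √0.03051
  = 3.168 · 0.1747
  = 0.5533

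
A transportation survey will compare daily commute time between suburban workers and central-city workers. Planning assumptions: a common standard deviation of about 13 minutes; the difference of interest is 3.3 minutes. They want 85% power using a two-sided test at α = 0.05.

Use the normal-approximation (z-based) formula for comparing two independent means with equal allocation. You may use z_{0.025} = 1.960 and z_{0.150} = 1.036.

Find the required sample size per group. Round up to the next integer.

n = 279 per group

n = (z_{α/2} + z_β)² · (σ₁² + σ₂²) / δ²
  = (1.960 + 1.036)² · (2·13² = 338) / 3.3²
  = 8.9760 · 338 / 10.89
  = 278.59
Round up → n = 279 per group.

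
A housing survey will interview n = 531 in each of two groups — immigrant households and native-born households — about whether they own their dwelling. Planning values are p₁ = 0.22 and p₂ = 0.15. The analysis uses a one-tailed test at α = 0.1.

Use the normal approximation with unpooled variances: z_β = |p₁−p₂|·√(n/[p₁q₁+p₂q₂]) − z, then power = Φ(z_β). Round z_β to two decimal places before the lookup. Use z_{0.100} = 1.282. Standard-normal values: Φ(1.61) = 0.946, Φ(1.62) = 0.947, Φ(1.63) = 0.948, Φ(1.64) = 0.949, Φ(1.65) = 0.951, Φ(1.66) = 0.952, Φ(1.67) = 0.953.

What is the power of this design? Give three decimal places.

Power ≈ 0.953

z_β = |p₁−p₂|·√(n/[p₁q₁+p₂q₂]) − z_α
    = 0.07 · √(531/0.2991) − 1.282
    = 0.07 · 42.1346 − 1.282
    = 2.9494 − 1.282 = 1.6674 → 1.67
Power = Φ(1.67) = 0.953.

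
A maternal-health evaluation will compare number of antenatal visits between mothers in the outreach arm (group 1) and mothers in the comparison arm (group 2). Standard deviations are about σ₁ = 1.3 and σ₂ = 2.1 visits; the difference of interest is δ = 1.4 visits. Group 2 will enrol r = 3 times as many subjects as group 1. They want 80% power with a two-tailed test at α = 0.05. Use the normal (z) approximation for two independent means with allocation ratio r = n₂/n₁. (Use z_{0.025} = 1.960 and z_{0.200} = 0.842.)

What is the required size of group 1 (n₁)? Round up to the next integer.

n₁ = 13

n₁ = (z_{α/2} + z_β)² · (σ₁² + σ₂²/r) / δ²
   = (1.960 + 0.842)² · (1.3² + 2.1²/3) / 1.4²
   = 7.8512 · (1.69 + 1.47) / 1.96
   = 7.8512 · 3.16 / 1.96
   = 12.66
Round up → n₁ = 13; n₂ = r·n₁ = 3 × 13 = 39.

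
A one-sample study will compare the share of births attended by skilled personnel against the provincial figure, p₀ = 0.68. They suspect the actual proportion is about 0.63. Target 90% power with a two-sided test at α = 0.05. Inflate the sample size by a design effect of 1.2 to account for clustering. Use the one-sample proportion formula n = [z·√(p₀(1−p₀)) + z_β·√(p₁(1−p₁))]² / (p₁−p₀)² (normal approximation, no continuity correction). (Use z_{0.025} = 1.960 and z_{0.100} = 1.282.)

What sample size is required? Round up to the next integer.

n = [z_{α/2}·√(p₀q₀) + z_β·√(p₁q₁)]² / (p₁ − p₀)²
  = [1.960·√(0.68·0.32) + 1.282·√(0.63·0.37)]² / (-0.05)²
  = [1.960·0.4665 + 1.282·0.4828]² / 0.0025
  = [1.5332]² / 0.0025
  = 940.34
Design effect: 1.2 × 940.34 = 1128.41.
Round up → n = 1129.

n = 1129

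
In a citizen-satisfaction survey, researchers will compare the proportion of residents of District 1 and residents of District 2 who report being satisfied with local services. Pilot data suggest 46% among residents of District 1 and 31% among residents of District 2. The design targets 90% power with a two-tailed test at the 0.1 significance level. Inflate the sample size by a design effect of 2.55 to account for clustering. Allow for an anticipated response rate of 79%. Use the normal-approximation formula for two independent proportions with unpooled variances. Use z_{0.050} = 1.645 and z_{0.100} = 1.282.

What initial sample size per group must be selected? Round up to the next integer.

n = (z_{α/2} + z_β)² · [p₁(1−p₁) + p₂(1−p₂)] / (p₁ − p₂)²
  = (1.645 + 1.282)² · (0.46·0.54 + 0.31·0.69) / (0.15)²
  = (2.927)² · (0.2484 + 0.2139) / 0.0225
  = 8.5673 · 0.4623 / 0.0225
  = 176.03
Design effect: 2.55 × 176.03 = 448.88.
Adjust for 79% response: 448.88 / 0.79 = 568.20.
Round up → n = 569 per group.

n = 569 per group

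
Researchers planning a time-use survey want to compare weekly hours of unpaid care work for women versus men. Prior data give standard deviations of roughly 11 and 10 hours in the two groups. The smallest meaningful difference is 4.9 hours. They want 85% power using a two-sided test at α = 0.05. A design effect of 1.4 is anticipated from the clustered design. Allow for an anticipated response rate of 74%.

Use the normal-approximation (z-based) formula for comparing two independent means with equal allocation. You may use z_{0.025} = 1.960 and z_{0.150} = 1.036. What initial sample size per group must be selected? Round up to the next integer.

n = 157 per group

n = (z_{α/2} + z_β)² · (σ₁² + σ₂²) / δ²
  = (1.960 + 1.036)² · (11² + 10² = 221) / 4.9²
  = 8.9760 · 221 / 24.01
  = 82.62
Design effect: 1.4 × 82.62 = 115.67.
Adjust for 74% response: 115.67 / 0.74 = 156.31.
Round up → n = 157 per group.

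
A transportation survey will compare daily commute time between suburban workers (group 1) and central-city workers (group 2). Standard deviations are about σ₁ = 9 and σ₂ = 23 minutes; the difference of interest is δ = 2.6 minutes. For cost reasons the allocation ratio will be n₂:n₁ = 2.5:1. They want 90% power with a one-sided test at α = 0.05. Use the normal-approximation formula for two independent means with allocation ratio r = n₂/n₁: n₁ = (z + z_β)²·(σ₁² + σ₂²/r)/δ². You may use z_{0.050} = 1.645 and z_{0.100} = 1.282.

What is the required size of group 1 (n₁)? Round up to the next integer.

n₁ = 371

n₁ = (z_α + z_β)² · (σ₁² + σ₂²/r) / δ²
   = (1.645 + 1.282)² · (9² + 23²/2.5) / 2.6²
   = 8.5673 · (81 + 211.6) / 6.76
   = 8.5673 · 292.6 / 6.76
   = 370.83
Round up → n₁ = 371; n₂ = r·n₁ = 2.5 × 371 = 928.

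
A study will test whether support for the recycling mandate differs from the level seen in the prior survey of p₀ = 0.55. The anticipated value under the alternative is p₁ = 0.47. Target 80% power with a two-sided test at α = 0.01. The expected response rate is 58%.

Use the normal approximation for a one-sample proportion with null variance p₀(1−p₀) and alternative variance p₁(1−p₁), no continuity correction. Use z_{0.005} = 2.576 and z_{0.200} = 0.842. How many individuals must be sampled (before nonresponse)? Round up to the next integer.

n = [z_{α/2}·√(p₀q₀) + z_β·√(p₁q₁)]² / (p₁ − p₀)²
  = [2.576·√(0.55·0.45) + 0.842·√(0.47·0.53)]² / (-0.08)²
  = [2.576·0.4975 + 0.842·0.4991]² / 0.0064
  = [1.7018]² / 0.0064
  = 452.51
Adjust for 58% response: 452.51 / 0.58 = 780.19.
Round up → n = 781.

n = 781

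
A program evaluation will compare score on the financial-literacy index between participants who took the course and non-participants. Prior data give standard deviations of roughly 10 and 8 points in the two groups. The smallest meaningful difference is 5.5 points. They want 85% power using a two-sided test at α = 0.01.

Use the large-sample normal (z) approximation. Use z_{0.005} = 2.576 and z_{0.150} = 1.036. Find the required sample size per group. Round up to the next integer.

n = 71 per group

n = (z_{α/2} + z_β)² · (σ₁² + σ₂²) / δ²
  = (2.576 + 1.036)² · (10² + 8² = 164) / 5.5²
  = 13.0465 · 164 / 30.25
  = 70.73
Round up → n = 71 per group.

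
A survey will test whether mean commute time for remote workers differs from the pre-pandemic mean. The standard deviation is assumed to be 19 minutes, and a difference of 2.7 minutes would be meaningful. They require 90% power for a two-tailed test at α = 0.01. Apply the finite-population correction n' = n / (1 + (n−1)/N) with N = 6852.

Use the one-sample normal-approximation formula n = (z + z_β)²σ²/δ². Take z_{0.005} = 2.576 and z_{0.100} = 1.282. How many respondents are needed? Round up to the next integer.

n = 666

n = (z_{α/2} + z_β)² · σ² / δ²
  = (2.576 + 1.282)² · 19² / 2.7²
  = 14.8842 · 361 / 7.29
  = 737.06
Finite-population correction (N = 6852): 737.06 / (1 + (737.06 − 1)/6852) = 665.57.
Round up → n = 666.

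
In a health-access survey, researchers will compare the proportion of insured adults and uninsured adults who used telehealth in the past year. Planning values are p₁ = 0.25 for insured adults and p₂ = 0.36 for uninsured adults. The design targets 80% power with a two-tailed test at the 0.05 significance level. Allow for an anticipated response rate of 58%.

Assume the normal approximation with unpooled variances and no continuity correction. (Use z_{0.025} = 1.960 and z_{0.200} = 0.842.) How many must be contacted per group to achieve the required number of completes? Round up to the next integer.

n = (z_{α/2} + z_β)² · [p₁(1−p₁) + p₂(1−p₂)] / (p₁ − p₂)²
  = (1.960 + 0.842)² · (0.25·0.75 + 0.36·0.64) / (-0.11)²
  = (2.802)² · (0.1875 + 0.2304) / 0.0121
  = 7.8512 · 0.4179 / 0.0121
  = 271.16
Adjust for 58% response: 271.16 / 0.58 = 467.51.
Round up → n = 468 per group.

n = 468 per group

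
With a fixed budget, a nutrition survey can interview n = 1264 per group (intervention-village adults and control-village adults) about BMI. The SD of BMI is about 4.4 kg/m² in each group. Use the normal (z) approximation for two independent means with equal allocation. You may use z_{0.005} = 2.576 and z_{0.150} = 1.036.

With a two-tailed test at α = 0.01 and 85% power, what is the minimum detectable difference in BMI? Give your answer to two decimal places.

δ = (z_{α/2} + z_β) · √((σ₁²+σ₂²)/n)
  = (2.576 + 1.036) · √(38.72/1264)
  = 3.612 · √0.03063
  = 3.612 · 0.1750
  = 0.6322

Minimum detectable difference ≈ 0.63 kg/m²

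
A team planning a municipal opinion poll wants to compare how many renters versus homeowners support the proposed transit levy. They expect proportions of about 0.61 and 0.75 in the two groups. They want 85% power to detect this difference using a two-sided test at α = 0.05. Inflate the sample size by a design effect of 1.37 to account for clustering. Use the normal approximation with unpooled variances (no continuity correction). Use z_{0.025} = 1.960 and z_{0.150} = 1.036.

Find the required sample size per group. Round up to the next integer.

n = 267 per group

n = (z_{α/2} + z_β)² · [p₁(1−p₁) + p₂(1−p₂)] / (p₁ − p₂)²
  = (1.960 + 1.036)² · (0.61·0.39 + 0.75·0.25) / (-0.14)²
  = (2.996)² · (0.2379 + 0.1875) / 0.0196
  = 8.9760 · 0.4254 / 0.0196
  = 194.82
Design effect: 1.37 × 194.82 = 266.90.
Round up → n = 267 per group.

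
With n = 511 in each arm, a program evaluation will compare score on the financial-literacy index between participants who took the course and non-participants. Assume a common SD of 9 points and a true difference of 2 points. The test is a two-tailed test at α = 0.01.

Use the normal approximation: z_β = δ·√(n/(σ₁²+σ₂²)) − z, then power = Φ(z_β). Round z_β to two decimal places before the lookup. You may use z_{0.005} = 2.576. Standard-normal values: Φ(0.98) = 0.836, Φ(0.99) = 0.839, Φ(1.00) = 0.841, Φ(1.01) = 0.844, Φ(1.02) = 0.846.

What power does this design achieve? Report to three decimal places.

z_β = δ·√(n/(σ₁²+σ₂²)) − z_{α/2}
    = 2 · √(511/162) − 2.576
    = 2 · 1.77604 − 2.576
    = 3.5521 − 2.576 = 0.9761 → 0.98
Power = Φ(0.98) = 0.836.

Power ≈ 0.836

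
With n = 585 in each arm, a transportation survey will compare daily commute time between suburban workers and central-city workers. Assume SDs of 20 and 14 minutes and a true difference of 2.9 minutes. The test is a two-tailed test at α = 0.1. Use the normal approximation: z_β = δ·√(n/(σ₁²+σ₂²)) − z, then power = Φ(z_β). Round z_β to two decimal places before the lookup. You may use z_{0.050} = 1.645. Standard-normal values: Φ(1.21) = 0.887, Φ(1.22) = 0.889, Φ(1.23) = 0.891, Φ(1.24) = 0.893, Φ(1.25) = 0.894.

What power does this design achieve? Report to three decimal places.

Power ≈ 0.891

z_β = δ·√(n/(σ₁²+σ₂²)) − z_{α/2}
    = 2.9 · √(585/596) − 1.645
    = 2.9 · 0.99073 − 1.645
    = 2.8731 − 1.645 = 1.2281 → 1.23
Power = Φ(1.23) = 0.891.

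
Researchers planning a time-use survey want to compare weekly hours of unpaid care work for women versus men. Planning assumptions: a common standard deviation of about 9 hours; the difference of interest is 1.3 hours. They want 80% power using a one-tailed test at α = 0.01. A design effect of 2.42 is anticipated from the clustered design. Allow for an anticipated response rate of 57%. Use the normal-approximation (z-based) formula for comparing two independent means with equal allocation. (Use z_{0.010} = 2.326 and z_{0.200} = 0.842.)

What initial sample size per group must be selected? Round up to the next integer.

n = 4085 per group

n = (z_α + z_β)² · (σ₁² + σ₂²) / δ²
  = (2.326 + 0.842)² · (2·9² = 162) / 1.3²
  = 10.0362 · 162 / 1.69
  = 962.05
Design effect: 2.42 × 962.05 = 2328.17.
Adjust for 57% response: 2328.17 / 0.57 = 4084.50.
Round up → n = 4085 per group.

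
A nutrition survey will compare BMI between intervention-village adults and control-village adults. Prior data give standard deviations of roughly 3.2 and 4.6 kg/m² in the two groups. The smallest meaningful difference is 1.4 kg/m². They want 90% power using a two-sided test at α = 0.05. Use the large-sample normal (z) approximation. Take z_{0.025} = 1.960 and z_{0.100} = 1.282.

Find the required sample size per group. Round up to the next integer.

n = (z_{α/2} + z_β)² · (σ₁² + σ₂²) / δ²
  = (1.960 + 1.282)² · (3.2² + 4.6² = 31.4) / 1.4²
  = 10.5106 · 31.4 / 1.96
  = 168.38
Round up → n = 169 per group.

n = 169 per group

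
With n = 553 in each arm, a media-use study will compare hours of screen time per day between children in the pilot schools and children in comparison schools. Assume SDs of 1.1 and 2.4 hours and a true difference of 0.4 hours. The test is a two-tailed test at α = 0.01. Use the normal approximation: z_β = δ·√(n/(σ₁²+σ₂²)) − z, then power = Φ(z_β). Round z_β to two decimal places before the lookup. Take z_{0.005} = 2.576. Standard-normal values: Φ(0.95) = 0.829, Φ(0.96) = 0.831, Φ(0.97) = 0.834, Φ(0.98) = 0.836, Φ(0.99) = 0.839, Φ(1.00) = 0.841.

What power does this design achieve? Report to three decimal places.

Power ≈ 0.839

z_β = δ·√(n/(σ₁²+σ₂²)) − z_{α/2}
    = 0.4 · √(553/6.97) − 2.576
    = 0.4 · 8.90730 − 2.576
    = 3.5629 − 2.576 = 0.9869 → 0.99
Power = Φ(0.99) = 0.839.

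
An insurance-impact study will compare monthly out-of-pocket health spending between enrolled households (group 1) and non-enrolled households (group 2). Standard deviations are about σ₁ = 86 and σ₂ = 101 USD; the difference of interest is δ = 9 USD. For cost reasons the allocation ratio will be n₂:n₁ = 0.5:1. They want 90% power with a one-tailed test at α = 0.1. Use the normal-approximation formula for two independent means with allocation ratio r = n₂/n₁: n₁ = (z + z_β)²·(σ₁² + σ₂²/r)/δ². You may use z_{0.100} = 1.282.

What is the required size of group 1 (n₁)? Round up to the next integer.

n₁ = (z_α + z_β)² · (σ₁² + σ₂²/r) / δ²
   = (1.282 + 1.282)² · (86² + 101²/0.5) / 9²
   = 6.5741 · (7396 + 20402) / 81
   = 6.5741 · 27798 / 81
   = 2256.13
Round up → n₁ = 2257; n₂ = r·n₁ = 0.5 × 2257 = 1129.

n₁ = 2257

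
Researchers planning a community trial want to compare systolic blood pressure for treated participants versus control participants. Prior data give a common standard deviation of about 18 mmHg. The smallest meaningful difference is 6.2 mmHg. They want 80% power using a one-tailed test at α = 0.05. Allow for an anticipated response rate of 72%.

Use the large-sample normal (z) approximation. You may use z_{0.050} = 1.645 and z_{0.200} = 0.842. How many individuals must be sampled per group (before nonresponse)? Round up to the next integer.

n = (z_α + z_β)² · (σ₁² + σ₂²) / δ²
  = (1.645 + 0.842)² · (2·18² = 648) / 6.2²
  = 6.1852 · 648 / 38.44
  = 104.27
Adjust for 72% response: 104.27 / 0.72 = 144.81.
Round up → n = 145 per group.

n = 145 per group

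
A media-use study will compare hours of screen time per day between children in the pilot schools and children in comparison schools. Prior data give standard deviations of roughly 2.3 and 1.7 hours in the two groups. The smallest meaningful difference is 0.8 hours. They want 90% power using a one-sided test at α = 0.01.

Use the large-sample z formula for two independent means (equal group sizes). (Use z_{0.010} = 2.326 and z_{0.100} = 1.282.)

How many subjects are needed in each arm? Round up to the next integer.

n = (z_α + z_β)² · (σ₁² + σ₂²) / δ²
  = (2.326 + 1.282)² · (2.3² + 1.7² = 8.18) / 0.8²
  = 13.0177 · 8.18 / 0.64
  = 166.38
Round up → n = 167 per group.

n = 167 per group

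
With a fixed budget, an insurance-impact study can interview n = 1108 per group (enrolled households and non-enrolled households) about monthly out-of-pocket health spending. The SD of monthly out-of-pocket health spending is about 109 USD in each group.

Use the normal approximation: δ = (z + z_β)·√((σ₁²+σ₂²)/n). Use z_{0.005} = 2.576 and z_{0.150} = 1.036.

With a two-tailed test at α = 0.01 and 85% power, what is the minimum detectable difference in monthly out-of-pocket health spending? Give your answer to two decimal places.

Minimum detectable difference ≈ 16.73 USD

δ = (z_{α/2} + z_β) · √((σ₁²+σ₂²)/n)
  = (2.576 + 1.036) · √(23762/1108)
  = 3.612 · √21.4458
  = 3.612 · 4.6310
  = 16.7271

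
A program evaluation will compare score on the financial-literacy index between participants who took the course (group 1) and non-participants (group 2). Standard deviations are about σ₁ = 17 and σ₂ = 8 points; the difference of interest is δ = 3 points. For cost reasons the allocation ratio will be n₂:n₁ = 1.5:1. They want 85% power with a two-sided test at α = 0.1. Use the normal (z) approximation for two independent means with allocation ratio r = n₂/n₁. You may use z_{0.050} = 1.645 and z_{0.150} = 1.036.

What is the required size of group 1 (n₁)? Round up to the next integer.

n₁ = 265

n₁ = (z_{α/2} + z_β)² · (σ₁² + σ₂²/r) / δ²
   = (1.645 + 1.036)² · (17² + 8²/1.5) / 3²
   = 7.1878 · (289 + 42.6667) / 9
   = 7.1878 · 331.6667 / 9
   = 264.88
Round up → n₁ = 265; n₂ = r·n₁ = 1.5 × 265 = 398.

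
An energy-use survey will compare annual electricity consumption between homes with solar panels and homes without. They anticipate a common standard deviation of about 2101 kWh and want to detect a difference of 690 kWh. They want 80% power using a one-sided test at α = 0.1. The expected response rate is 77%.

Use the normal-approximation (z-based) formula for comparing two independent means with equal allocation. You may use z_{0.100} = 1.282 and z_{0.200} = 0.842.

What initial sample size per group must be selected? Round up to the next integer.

n = (z_α + z_β)² · (σ₁² + σ₂²) / δ²
  = (1.282 + 0.842)² · (2·2101² = 8828402) / 690²
  = 4.5114 · 8828402 / 476100
  = 83.66
Adjust for 77% response: 83.66 / 0.77 = 108.64.
Round up → n = 109 per group.

n = 109 per group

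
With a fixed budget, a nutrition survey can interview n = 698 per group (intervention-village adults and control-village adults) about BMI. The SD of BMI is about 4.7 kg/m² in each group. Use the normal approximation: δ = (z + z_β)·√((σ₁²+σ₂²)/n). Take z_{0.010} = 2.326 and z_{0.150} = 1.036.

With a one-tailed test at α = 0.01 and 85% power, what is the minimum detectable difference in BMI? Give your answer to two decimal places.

δ = (z_α + z_β) · √((σ₁²+σ₂²)/n)
  = (2.326 + 1.036) · √(44.18/698)
  = 3.362 · √0.0633
  = 3.362 · 0.2516
  = 0.8458

Minimum detectable difference ≈ 0.85 kg/m²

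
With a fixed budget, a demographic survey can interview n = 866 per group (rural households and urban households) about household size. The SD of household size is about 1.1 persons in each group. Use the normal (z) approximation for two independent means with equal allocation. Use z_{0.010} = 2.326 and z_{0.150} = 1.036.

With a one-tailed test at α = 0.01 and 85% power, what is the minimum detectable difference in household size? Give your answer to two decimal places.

δ = (z_α + z_β) · √((σ₁²+σ₂²)/n)
  = (2.326 + 1.036) · √(2.42/866)
  = 3.362 · √0.00279
  = 3.362 · 0.0529
  = 0.1777

Minimum detectable difference ≈ 0.18 persons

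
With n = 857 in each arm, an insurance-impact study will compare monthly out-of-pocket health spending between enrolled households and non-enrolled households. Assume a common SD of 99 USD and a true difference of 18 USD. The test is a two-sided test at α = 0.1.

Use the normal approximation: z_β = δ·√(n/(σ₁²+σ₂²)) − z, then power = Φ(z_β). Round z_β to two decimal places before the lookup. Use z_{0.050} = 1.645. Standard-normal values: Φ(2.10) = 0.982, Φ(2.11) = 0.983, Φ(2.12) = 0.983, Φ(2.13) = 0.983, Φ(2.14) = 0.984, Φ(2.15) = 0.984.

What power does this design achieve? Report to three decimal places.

z_β = δ·√(n/(σ₁²+σ₂²)) − z_{α/2}
    = 18 · √(857/19602) − 1.645
    = 18 · 0.20909 − 1.645
    = 3.7637 − 1.645 = 2.1187 → 2.12
Power = Φ(2.12) = 0.983.

Power ≈ 0.983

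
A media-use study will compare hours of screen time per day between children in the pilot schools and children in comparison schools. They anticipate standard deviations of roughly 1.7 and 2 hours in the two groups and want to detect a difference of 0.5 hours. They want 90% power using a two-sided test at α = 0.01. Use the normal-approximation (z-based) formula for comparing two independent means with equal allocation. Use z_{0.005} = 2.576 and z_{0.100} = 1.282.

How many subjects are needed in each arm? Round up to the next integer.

n = 411 per group

n = (z_{α/2} + z_β)² · (σ₁² + σ₂²) / δ²
  = (2.576 + 1.282)² · (1.7² + 2² = 6.89) / 0.5²
  = 14.8842 · 6.89 / 0.25
  = 410.21
Round up → n = 411 per group.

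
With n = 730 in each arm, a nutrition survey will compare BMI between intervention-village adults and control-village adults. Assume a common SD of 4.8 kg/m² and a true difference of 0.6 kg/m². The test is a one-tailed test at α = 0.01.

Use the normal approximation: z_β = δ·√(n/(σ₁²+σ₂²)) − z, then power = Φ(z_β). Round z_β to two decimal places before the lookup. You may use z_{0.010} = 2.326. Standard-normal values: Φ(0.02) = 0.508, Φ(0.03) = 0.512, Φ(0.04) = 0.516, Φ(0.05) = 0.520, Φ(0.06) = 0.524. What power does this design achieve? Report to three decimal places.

Power ≈ 0.524

z_β = δ·√(n/(σ₁²+σ₂²)) − z_α
    = 0.6 · √(730/46.08) − 2.326
    = 0.6 · 3.98020 − 2.326
    = 2.3881 − 2.326 = 0.0621 → 0.06
Power = Φ(0.06) = 0.524.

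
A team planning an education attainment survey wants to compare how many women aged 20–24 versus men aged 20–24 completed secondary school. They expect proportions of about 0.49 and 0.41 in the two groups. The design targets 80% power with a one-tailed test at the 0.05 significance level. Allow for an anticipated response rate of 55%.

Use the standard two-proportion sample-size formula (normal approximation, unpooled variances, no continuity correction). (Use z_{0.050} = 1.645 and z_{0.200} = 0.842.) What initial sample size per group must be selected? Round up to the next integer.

n = (z_α + z_β)² · [p₁(1−p₁) + p₂(1−p₂)] / (p₁ − p₂)²
  = (1.645 + 0.842)² · (0.49·0.51 + 0.41·0.59) / (0.08)²
  = (2.487)² · (0.2499 + 0.2419) / 0.0064
  = 6.1852 · 0.4918 / 0.0064
  = 475.29
Adjust for 55% response: 475.29 / 0.55 = 864.17.
Round up → n = 865 per group.

n = 865 per group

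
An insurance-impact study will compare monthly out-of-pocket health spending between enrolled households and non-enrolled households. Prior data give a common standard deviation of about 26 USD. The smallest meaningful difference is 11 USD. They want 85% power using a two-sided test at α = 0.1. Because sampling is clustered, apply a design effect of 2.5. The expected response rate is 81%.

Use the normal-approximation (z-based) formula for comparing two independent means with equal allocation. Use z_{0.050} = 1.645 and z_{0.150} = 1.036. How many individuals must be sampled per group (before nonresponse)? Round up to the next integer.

n = (z_{α/2} + z_β)² · (σ₁² + σ₂²) / δ²
  = (1.645 + 1.036)² · (2·26² = 1352) / 11²
  = 7.1878 · 1352 / 121
  = 80.31
Design effect: 2.5 × 80.31 = 200.78.
Adjust for 81% response: 200.78 / 0.81 = 247.88.
Round up → n = 248 per group.

n = 248 per group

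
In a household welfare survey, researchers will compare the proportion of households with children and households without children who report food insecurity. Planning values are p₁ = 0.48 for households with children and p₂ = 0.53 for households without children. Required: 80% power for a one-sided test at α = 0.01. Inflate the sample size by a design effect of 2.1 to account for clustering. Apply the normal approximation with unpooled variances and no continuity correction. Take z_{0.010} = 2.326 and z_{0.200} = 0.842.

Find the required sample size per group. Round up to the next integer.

n = (z_α + z_β)² · [p₁(1−p₁) + p₂(1−p₂)] / (p₁ − p₂)²
  = (2.326 + 0.842)² · (0.48·0.52 + 0.53·0.47) / (-0.05)²
  = (3.168)² · (0.2496 + 0.2491) / 0.0025
  = 10.0362 · 0.4987 / 0.0025
  = 2002.03
Design effect: 2.1 × 2002.03 = 4204.25.
Round up → n = 4205 per group.

n = 4205 per group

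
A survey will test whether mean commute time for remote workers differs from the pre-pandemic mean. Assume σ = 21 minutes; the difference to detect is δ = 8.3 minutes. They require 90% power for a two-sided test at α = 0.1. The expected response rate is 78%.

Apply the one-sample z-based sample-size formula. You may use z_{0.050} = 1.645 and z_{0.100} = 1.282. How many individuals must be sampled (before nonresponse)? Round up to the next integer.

n = (z_{α/2} + z_β)² · σ² / δ²
  = (1.645 + 1.282)² · 21² / 8.3²
  = 8.5673 · 441 / 68.89
  = 54.84
Adjust for 78% response: 54.84 / 0.78 = 70.31.
Round up → n = 71.

n = 71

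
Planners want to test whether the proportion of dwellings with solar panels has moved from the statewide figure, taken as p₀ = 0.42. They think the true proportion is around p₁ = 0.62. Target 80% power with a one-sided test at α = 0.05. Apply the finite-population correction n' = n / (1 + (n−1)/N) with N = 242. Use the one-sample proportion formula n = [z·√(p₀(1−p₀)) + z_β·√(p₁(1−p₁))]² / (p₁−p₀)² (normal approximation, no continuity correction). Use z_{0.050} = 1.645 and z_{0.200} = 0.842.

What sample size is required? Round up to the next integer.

n = 33

n = [z_α·√(p₀q₀) + z_β·√(p₁q₁)]² / (p₁ − p₀)²
  = [1.645·√(0.42·0.58) + 0.842·√(0.62·0.38)]² / (0.20)²
  = [1.645·0.4936 + 0.842·0.4854]² / 0.0400
  = [1.2206]² / 0.0400
  = 37.25
Finite-population correction (N = 242): 37.25 / (1 + (37.25 − 1)/242) = 32.39.
Round up → n = 33.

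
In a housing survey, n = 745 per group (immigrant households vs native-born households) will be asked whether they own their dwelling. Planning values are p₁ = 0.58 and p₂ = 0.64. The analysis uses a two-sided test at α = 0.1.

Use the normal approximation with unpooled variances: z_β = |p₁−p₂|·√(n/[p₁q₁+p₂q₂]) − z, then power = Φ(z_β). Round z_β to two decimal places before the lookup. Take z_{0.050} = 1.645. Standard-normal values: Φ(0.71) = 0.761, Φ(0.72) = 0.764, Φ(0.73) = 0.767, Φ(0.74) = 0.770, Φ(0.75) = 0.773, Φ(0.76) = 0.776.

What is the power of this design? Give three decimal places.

Power ≈ 0.767

z_β = |p₁−p₂|·√(n/[p₁q₁+p₂q₂]) − z_{α/2}
    = 0.06 · √(745/0.4740) − 1.645
    = 0.06 · 39.6450 − 1.645
    = 2.3787 − 1.645 = 0.7337 → 0.73
Power = Φ(0.73) = 0.767.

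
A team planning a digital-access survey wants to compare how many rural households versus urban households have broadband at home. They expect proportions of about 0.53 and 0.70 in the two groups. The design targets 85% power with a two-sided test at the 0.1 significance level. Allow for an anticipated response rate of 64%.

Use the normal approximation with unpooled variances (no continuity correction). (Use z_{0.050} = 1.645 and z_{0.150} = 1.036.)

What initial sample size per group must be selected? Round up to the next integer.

n = (z_{α/2} + z_β)² · [p₁(1−p₁) + p₂(1−p₂)] / (p₁ − p₂)²
  = (1.645 + 1.036)² · (0.53·0.47 + 0.70·0.30) / (-0.17)²
  = (2.681)² · (0.2491 + 0.2100) / 0.0289
  = 7.1878 · 0.4591 / 0.0289
  = 114.18
Adjust for 64% response: 114.18 / 0.64 = 178.41.
Round up → n = 179 per group.

n = 179 per group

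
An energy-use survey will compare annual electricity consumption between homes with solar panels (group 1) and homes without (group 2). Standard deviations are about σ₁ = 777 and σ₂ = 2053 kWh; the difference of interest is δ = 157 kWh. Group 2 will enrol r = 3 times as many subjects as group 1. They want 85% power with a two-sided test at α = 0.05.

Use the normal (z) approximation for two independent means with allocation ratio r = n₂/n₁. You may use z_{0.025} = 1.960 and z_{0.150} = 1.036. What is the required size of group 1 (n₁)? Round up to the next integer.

n₁ = 732

n₁ = (z_{α/2} + z_β)² · (σ₁² + σ₂²/r) / δ²
   = (1.960 + 1.036)² · (777² + 2053²/3) / 157²
   = 8.9760 · (603729 + 1404936.3) / 24649
   = 8.9760 · 2008665.3 / 24649
   = 731.46
Round up → n₁ = 732; n₂ = r·n₁ = 3 × 732 = 2196.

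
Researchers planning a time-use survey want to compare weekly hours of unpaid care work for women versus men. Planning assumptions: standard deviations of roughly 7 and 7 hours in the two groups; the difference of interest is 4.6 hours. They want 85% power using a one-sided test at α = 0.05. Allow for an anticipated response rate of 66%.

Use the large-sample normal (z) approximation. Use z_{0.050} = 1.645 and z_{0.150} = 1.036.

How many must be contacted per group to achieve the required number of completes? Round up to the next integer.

n = 51 per group

n = (z_α + z_β)² · (σ₁² + σ₂²) / δ²
  = (1.645 + 1.036)² · (7² + 7² = 98) / 4.6²
  = 7.1878 · 98 / 21.16
  = 33.29
Adjust for 66% response: 33.29 / 0.66 = 50.44.
Round up → n = 51 per group.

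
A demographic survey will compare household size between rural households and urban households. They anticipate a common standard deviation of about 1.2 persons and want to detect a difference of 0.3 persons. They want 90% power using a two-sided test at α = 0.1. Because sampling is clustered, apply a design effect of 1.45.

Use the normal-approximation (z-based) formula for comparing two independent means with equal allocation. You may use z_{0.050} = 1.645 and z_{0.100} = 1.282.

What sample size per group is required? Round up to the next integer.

n = 398 per group

n = (z_{α/2} + z_β)² · (σ₁² + σ₂²) / δ²
  = (1.645 + 1.282)² · (2·1.2² = 2.88) / 0.3²
  = 8.5673 · 2.88 / 0.09
  = 274.15
Design effect: 1.45 × 274.15 = 397.52.
Round up → n = 398 per group.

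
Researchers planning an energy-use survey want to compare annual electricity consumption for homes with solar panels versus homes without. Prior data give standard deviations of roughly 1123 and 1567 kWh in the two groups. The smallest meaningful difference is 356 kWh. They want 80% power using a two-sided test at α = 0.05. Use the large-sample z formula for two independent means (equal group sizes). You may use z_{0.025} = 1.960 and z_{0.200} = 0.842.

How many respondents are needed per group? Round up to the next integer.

n = 231 per group

n = (z_{α/2} + z_β)² · (σ₁² + σ₂²) / δ²
  = (1.960 + 0.842)² · (1123² + 1567² = 3716618) / 356²
  = 7.8512 · 3716618 / 126736
  = 230.24
Round up → n = 231 per group.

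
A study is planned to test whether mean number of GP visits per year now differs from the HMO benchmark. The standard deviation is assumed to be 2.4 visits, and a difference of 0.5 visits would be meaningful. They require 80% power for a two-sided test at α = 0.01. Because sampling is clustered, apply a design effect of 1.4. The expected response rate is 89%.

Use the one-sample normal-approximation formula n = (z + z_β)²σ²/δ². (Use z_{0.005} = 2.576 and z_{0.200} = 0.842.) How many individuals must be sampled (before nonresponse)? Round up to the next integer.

n = 424

n = (z_{α/2} + z_β)² · σ² / δ²
  = (2.576 + 0.842)² · 2.4² / 0.5²
  = 11.6827 · 5.76 / 0.25
  = 269.17
Design effect: 1.4 × 269.17 = 376.84.
Adjust for 89% response: 376.84 / 0.89 = 423.41.
Round up → n = 424.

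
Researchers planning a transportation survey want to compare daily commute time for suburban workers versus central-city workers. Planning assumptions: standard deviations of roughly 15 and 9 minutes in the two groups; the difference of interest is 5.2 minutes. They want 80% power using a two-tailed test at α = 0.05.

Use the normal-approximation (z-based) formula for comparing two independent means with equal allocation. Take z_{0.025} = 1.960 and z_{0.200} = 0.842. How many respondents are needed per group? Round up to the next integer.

n = 89 per group

n = (z_{α/2} + z_β)² · (σ₁² + σ₂²) / δ²
  = (1.960 + 0.842)² · (15² + 9² = 306) / 5.2²
  = 7.8512 · 306 / 27.04
  = 88.85
Round up → n = 89 per group.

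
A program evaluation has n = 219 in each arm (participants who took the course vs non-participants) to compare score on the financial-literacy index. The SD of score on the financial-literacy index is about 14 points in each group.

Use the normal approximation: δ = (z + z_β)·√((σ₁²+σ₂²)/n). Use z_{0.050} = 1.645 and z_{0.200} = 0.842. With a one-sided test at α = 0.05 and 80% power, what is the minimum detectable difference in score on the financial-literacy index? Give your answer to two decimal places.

δ = (z_α + z_β) · √((σ₁²+σ₂²)/n)
  = (1.645 + 0.842) · √(392/219)
  = 2.487 · √1.79
  = 2.487 · 1.3379
  = 3.3273

Minimum detectable difference ≈ 3.33 points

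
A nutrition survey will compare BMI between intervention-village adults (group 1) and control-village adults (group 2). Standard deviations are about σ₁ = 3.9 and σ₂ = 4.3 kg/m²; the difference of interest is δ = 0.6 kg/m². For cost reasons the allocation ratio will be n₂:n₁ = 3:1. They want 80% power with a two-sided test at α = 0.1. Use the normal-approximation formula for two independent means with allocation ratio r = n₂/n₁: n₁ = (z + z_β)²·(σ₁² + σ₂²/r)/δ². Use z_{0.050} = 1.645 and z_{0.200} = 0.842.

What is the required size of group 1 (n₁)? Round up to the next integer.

n₁ = 368

n₁ = (z_{α/2} + z_β)² · (σ₁² + σ₂²/r) / δ²
   = (1.645 + 0.842)² · (3.9² + 4.3²/3) / 0.6²
   = 6.1852 · (15.21 + 6.1633) / 0.36
   = 6.1852 · 21.3733 / 0.36
   = 367.22
Round up → n₁ = 368; n₂ = r·n₁ = 3 × 368 = 1104.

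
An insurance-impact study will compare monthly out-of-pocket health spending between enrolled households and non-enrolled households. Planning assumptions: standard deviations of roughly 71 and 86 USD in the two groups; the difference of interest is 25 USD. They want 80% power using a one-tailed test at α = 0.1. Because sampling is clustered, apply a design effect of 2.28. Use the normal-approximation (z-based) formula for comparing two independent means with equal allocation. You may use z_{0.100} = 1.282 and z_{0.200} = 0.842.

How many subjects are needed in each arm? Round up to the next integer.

n = (z_α + z_β)² · (σ₁² + σ₂²) / δ²
  = (1.282 + 0.842)² · (71² + 86² = 12437) / 25²
  = 4.5114 · 12437 / 625
  = 89.77
Design effect: 2.28 × 89.77 = 204.68.
Round up → n = 205 per group.

n = 205 per group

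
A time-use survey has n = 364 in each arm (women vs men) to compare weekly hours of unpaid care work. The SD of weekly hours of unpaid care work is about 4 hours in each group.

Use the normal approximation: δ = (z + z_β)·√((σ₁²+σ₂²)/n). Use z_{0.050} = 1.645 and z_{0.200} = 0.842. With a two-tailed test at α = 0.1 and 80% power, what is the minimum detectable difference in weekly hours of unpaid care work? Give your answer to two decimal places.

Minimum detectable difference ≈ 0.74 hours

δ = (z_{α/2} + z_β) · √((σ₁²+σ₂²)/n)
  = (1.645 + 0.842) · √(32/364)
  = 2.487 · √0.08791
  = 2.487 · 0.2965
  = 0.7374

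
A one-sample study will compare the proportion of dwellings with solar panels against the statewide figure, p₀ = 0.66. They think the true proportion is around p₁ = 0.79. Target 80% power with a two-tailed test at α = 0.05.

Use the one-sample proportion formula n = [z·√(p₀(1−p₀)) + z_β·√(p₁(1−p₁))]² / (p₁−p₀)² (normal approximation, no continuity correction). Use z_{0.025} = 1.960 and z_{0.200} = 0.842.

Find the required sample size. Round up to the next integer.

n = [z_{α/2}·√(p₀q₀) + z_β·√(p₁q₁)]² / (p₁ − p₀)²
  = [1.960·√(0.66·0.34) + 0.842·√(0.79·0.21)]² / (0.13)²
  = [1.960·0.4737 + 0.842·0.4073]² / 0.0169
  = [1.2714]² / 0.0169
  = 95.65
Round up → n = 96.

n = 96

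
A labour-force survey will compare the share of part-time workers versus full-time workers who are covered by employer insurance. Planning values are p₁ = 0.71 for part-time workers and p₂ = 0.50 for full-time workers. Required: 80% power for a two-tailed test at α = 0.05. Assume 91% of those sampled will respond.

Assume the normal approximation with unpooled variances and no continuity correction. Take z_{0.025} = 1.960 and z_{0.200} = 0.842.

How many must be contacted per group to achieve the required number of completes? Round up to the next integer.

n = 90 per group

n = (z_{α/2} + z_β)² · [p₁(1−p₁) + p₂(1−p₂)] / (p₁ − p₂)²
  = (1.960 + 0.842)² · (0.71·0.29 + 0.50·0.50) / (0.21)²
  = (2.802)² · (0.2059 + 0.2500) / 0.0441
  = 7.8512 · 0.4559 / 0.0441
  = 81.16
Adjust for 91% response: 81.16 / 0.91 = 89.19.
Round up → n = 90 per group.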